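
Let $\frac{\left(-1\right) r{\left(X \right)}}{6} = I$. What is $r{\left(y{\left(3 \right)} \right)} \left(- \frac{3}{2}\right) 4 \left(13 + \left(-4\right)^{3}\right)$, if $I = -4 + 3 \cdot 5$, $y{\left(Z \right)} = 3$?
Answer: $-20196$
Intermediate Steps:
$I = 11$ ($I = -4 + 15 = 11$)
$r{\left(X \right)} = -66$ ($r{\left(X \right)} = \left(-6\right) 11 = -66$)
$r{\left(y{\left(3 \right)} \right)} \left(- \frac{3}{2}\right) 4 \left(13 + \left(-4\right)^{3}\right) = - 66 \left(- \frac{3}{2}\right) 4 \left(13 + \left(-4\right)^{3}\right) = - 66 \left(\left(-3\right) \frac{1}{2}\right) 4 \left(13 - 64\right) = \left(-66\right) \left(- \frac{3}{2}\right) 4 \left(-51\right) = 99 \cdot 4 \left(-51\right) = 396 \left(-51\right) = -20196$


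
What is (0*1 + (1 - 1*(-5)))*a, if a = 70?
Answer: 420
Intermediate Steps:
(0*1 + (1 - 1*(-5)))*a = (0*1 + (1 - 1*(-5)))*70 = (0 + (1 + 5))*70 = (0 + 6)*70 = 6*70 = 420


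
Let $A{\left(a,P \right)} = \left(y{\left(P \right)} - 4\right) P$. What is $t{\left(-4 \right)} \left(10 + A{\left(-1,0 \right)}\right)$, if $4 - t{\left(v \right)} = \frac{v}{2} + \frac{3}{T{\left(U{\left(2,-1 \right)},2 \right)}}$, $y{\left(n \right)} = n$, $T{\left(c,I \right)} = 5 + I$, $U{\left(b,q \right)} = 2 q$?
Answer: $\frac{390}{7} \approx 55.714$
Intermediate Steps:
$t{\left(v \right)} = \frac{25}{7} - \frac{v}{2}$ ($t{\left(v \right)} = 4 - \left(\frac{v}{2} + \frac{3}{5 + 2}\right) = 4 - \left(v \frac{1}{2} + \frac{3}{7}\right) = 4 - \left(\frac{v}{2} + 3 \cdot \frac{1}{7}\right) = 4 - \left(\frac{v}{2} + \frac{3}{7}\right) = 4 - \left(\frac{3}{7} + \frac{v}{2}\right) = \frac{25}{7} - \frac{v}{2}$)
$A{\left(a,P \right)} = P \left(-4 + P\right)$ ($A{\left(a,P \right)} = \left(P - 4\right) P = \left(-4 + P\right) P = P \left(-4 + P\right)$)
$t{\left(-4 \right)} \left(10 + A{\left(-1,0 \right)}\right) = \left(\frac{25}{7} - -2\right) \left(10 + 0 \left(-4 + 0\right)\right) = \left(\frac{25}{7} + 2\right) \left(10 + 0 \left(-4\right)\right) = \frac{39 \left(10 + 0\right)}{7} = \frac{39}{7} \cdot 10 = \frac{390}{7}$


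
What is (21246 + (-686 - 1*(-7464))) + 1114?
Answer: 29138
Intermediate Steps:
(21246 + (-686 - 1*(-7464))) + 1114 = (21246 + (-686 + 7464)) + 1114 = (21246 + 6778) + 1114 = 28024 + 1114 = 29138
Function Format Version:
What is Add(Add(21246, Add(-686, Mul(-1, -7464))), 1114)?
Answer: 29138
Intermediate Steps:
Add(Add(21246, Add(-686, Mul(-1, -7464))), 1114) = Add(Add(21246, Add(-686, 7464)), 1114) = Add(Add(21246, 6778), 1114) = Add(28024, 1114) = 29138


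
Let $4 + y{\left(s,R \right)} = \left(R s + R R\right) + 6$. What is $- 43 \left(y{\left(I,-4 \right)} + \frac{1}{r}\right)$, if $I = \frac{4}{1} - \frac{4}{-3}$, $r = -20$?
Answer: $\frac{8729}{60} \approx 145.48$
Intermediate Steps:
$I = \frac{16}{3}$ ($I = 4 \cdot 1 - - \frac{4}{3} = 4 + \frac{4}{3} = \frac{16}{3} \approx 5.3333$)
$y{\left(s,R \right)} = 2 + R^{2} + R s$ ($y{\left(s,R \right)} = -4 + \left(\left(R s + R R\right) + 6\right) = -4 + \left(\left(R s + R^{2}\right) + 6\right) = -4 + \left(\left(R^{2} + R s\right) + 6\right) = -4 + \left(6 + R^{2} + R s\right) = 2 + R^{2} + R s$)
$- 43 \left(y{\left(I,-4 \right)} + \frac{1}{r}\right) = - 43 \left(\left(2 + \left(-4\right)^{2} - \frac{64}{3}\right) + \frac{1}{-20}\right) = - 43 \left(\left(2 + 16 - \frac{64}{3}\right) - \frac{1}{20}\right) = - 43 \left(- \frac{10}{3} - \frac{1}{20}\right) = \left(-43\right) \left(- \frac{203}{60}\right) = \frac{8729}{60}$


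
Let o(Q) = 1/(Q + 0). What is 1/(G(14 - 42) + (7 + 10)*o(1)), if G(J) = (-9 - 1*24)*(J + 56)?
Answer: -1/907 ≈ -0.0011025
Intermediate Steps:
o(Q) = 1/Q
G(J) = -1848 - 33*J (G(J) = (-9 - 24)*(56 + J) = -33*(56 + J) = -1848 - 33*J)
1/(G(14 - 42) + (7 + 10)*o(1)) = 1/((-1848 - 33*(14 - 42)) + (7 + 10)/1) = 1/((-1848 - 33*(-28)) + 17*1) = 1/((-1848 + 924) + 17) = 1/(-924 + 17) = 1/(-907) = -1/907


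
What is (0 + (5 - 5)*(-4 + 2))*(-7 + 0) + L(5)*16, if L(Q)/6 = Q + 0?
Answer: 480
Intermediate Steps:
L(Q) = 6*Q (L(Q) = 6*(Q + 0) = 6*Q)
(0 + (5 - 5)*(-4 + 2))*(-7 + 0) + L(5)*16 = (0 + (5 - 5)*(-4 + 2))*(-7 + 0) + (6*5)*16 = (0 + 0*(-2))*(-7) + 30*16 = (0 + 0)*(-7) + 480 = 0*(-7) + 480 = 0 + 480 = 480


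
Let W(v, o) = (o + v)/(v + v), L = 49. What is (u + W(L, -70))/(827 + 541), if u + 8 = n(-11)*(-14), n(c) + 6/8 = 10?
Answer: -241/2394 ≈ -0.10067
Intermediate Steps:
n(c) = 37/4 (n(c) = -3/4 + 10 = 37/4)
W(v, o) = (o + v)/(2*v) (W(v, o) = (o + v)/((2*v)) = (o + v)*(1/(2*v)) = (o + v)/(2*v))
u = -275/2 (u = -8 + (37/4)*(-14) = -8 - 259/2 = -275/2 ≈ -137.50)
(u + W(L, -70))/(827 + 541) = (-275/2 + (1/2)*(-70 + 49)/49)/(827 + 541) = (-275/2 + (1/2)*(1/49)*(-21))/1368 = (-275/2 - 3/14)*(1/1368) = -964/7*1/1368 = -241/2394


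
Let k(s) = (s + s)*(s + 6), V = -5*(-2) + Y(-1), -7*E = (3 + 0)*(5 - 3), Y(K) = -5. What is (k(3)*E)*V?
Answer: -1620/7 ≈ -231.43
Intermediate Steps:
E = -6/7 (E = -(3 + 0)*(5 - 3)/7 = -3*2/7 = -⅐*6 = -6/7 ≈ -0.85714)
V = 5 (V = -5*(-2) - 5 = 10 - 5 = 5)
k(s) = 2*s*(6 + s) (k(s) = (2*s)*(6 + s) = 2*s*(6 + s))
(k(3)*E)*V = ((2*3*(6 + 3))*(-6/7))*5 = ((2*3*9)*(-6/7))*5 = (54*(-6/7))*5 = -324/7*5 = -1620/7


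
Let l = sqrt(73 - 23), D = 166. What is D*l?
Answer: 830*sqrt(2) ≈ 1173.8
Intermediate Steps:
l = 5*sqrt(2) (l = sqrt(50) = 5*sqrt(2) ≈ 7.0711)
D*l = 166*(5*sqrt(2)) = 830*sqrt(2)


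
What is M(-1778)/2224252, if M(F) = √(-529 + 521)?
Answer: I*√2/1112126 ≈ 1.2716e-6*I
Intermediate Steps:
M(F) = 2*I*√2 (M(F) = √(-8) = 2*I*√2)
M(-1778)/2224252 = (2*I*√2)/2224252 = (2*I*√2)*(1/2224252) = I*√2/1112126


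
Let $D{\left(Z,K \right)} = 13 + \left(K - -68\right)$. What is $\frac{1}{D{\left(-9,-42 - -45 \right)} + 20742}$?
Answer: $\frac{1}{20826} \approx 4.8017 \cdot 10^{-5}$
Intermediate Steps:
$D{\left(Z,K \right)} = 81 + K$ ($D{\left(Z,K \right)} = 13 + \left(K + 68\right) = 13 + \left(68 + K\right) = 81 + K$)
$\frac{1}{D{\left(-9,-42 - -45 \right)} + 20742} = \frac{1}{\left(81 - -3\right) + 20742} = \frac{1}{\left(81 + \left(-42 + 45\right)\right) + 20742} = \frac{1}{\left(81 + 3\right) + 20742} = \frac{1}{84 + 20742} = \frac{1}{20826}$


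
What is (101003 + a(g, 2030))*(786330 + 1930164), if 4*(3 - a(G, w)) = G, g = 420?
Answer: 274096961094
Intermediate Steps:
a(G, w) = 3 - G/4
(101003 + a(g, 2030))*(786330 + 1930164) = (101003 + (3 - ¼*420))*(786330 + 1930164) = (101003 + (3 - 105))*2716494 = (101003 - 102)*2716494 = 100901*2716494 = 274096961094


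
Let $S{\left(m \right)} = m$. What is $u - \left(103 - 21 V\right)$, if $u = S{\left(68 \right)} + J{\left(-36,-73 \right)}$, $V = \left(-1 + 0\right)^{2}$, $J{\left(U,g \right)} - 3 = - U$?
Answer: $25$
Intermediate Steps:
$J{\left(U,g \right)} = 3 - U$
$V = 1$ ($V = \left(-1\right)^{2} = 1$)
$u = 107$ ($u = 68 + \left(3 - -36\right) = 68 + \left(3 + 36\right) = 68 + 39 = 107$)
$u - \left(103 - 21 V\right) = 107 - \left(103 - 21\right) = 107 - 82 = 25$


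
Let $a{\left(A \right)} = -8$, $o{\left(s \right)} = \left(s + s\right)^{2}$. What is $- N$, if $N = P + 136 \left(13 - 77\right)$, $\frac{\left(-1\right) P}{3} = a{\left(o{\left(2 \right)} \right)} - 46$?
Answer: $8542$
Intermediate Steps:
$o{\left(s \right)} = 4 s^{2}$ ($o{\left(s \right)} = \left(2 s\right)^{2} = 4 s^{2}$)
$P = 162$ ($P = - 3 \left(-8 - 46\right) = \left(-3\right) \left(-54\right) = 162$)
$N = -8542$ ($N = 162 + 136 \left(13 - 77\right) = 162 + 136 \left(-64\right) = 162 - 8704 = -8542$)
$- N = \left(-1\right) \left(-8542\right) = 8542$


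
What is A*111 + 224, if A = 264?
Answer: 29528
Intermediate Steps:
A*111 + 224 = 264*111 + 224 = 29304 + 224 = 29528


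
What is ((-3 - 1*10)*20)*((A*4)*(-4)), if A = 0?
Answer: 0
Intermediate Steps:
((-3 - 1*10)*20)*((A*4)*(-4)) = ((-3 - 1*10)*20)*((0*4)*(-4)) = ((-3 - 10)*20)*(0*(-4)) = -13*20*0 = -260*0 = 0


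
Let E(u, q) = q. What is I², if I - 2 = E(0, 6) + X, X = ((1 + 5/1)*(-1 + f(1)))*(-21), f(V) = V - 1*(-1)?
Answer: 13924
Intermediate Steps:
f(V) = 1 + V (f(V) = V + 1 = 1 + V)
X = -126 (X = ((1 + 5/1)*(-1 + (1 + 1)))*(-21) = ((1 + 5*1)*(-1 + 2))*(-21) = ((1 + 5)*1)*(-21) = (6*1)*(-21) = 6*(-21) = -126)
I = -118 (I = 2 + (6 - 126) = 2 - 120 = -118)
I² = (-118)² = 13924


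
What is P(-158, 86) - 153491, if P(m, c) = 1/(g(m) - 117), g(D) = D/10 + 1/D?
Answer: -16103816037/104917 ≈ -1.5349e+5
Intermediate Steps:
g(D) = 1/D + D/10 (g(D) = D*(⅒) + 1/D = D/10 + 1/D = 1/D + D/10)
P(m, c) = 1/(-117 + 1/m + m/10) (P(m, c) = 1/((1/m + m/10) - 117) = 1/(-117 + 1/m + m/10))
P(-158, 86) - 153491 = 10*(-158)/(10 - 158*(-1170 - 158)) - 153491 = 10*(-158)/(10 - 158*(-1328)) - 153491 = 10*(-158)/(10 + 209824) - 153491 = 10*(-158)/209834 - 153491 = 10*(-158)*(1/209834) - 153491 = -790/104917 - 153491 = -16103816037/104917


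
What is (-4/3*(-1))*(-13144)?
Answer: -52576/3 ≈ -17525.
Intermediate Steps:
(-4/3*(-1))*(-13144) = (-4*1/3*(-1))*(-13144) = -4/3*(-1)*(-13144) = (4/3)*(-13144) = -52576/3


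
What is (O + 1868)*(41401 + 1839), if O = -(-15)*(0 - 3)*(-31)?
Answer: 141092120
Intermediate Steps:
O = 1395 (O = -(-15)*(-3)*(-31) = -15*3*(-31) = -45*(-31) = 1395)
(O + 1868)*(41401 + 1839) = (1395 + 1868)*(41401 + 1839) = 3263*43240 = 141092120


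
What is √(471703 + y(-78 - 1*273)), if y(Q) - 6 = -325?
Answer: 6*√13094 ≈ 686.57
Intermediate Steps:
y(Q) = -319 (y(Q) = 6 - 325 = -319)
√(471703 + y(-78 - 1*273)) = √(471703 - 319) = √471384 = 6*√13094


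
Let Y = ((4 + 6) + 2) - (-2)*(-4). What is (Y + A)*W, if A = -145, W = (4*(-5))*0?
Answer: 0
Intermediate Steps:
W = 0 (W = -20*0 = 0)
Y = 4 (Y = (10 + 2) - 1*8 = 12 - 8 = 4)
(Y + A)*W = (4 - 145)*0 = -141*0 = 0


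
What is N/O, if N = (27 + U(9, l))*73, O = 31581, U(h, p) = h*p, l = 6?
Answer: 657/3509 ≈ 0.18723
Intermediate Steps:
N = 5913 (N = (27 + 9*6)*73 = (27 + 54)*73 = 81*73 = 5913)
N/O = 5913/31581 = 5913*(1/31581) = 657/3509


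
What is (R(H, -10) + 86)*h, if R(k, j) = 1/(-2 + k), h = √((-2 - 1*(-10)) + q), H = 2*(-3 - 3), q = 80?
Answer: 1203*√22/7 ≈ 806.08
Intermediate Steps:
H = -12 (H = 2*(-6) = -12)
h = 2*√22 (h = √((-2 - 1*(-10)) + 80) = √((-2 + 10) + 80) = √(8 + 80) = √88 = 2*√22 ≈ 9.3808)
(R(H, -10) + 86)*h = (1/(-2 - 12) + 86)*(2*√22) = (1/(-14) + 86)*(2*√22) = (-1/14 + 86)*(2*√22) = 1203*(2*√22)/14 = 1203*√22/7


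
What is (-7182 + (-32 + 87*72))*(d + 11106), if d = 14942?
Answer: -24745600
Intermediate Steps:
(-7182 + (-32 + 87*72))*(d + 11106) = (-7182 + (-32 + 87*72))*(14942 + 11106) = (-7182 + (-32 + 6264))*26048 = (-7182 + 6232)*26048 = -950*26048 = -24745600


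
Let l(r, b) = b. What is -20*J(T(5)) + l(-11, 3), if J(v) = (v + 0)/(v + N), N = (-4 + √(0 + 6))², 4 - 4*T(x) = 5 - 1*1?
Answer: 3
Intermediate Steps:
T(x) = 0 (T(x) = 1 - (5 - 1*1)/4 = 1 - (5 - 1)/4 = 1 - ¼*4 = 1 - 1 = 0)
N = (-4 + √6)² ≈ 2.4041
J(v) = v/(v + (4 - √6)²) (J(v) = (v + 0)/(v + (4 - √6)²) = v/(v + (4 - √6)²))
-20*J(T(5)) + l(-11, 3) = -0/(0 + (4 - √6)²) + 3 = -0/((4 - √6)²) + 3 = -0/(4 - √6)² + 3 = -20*0 + 3 = 0 + 3 = 3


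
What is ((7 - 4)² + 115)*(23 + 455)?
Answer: 59272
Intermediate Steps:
((7 - 4)² + 115)*(23 + 455) = (3² + 115)*478 = (9 + 115)*478 = 124*478 = 59272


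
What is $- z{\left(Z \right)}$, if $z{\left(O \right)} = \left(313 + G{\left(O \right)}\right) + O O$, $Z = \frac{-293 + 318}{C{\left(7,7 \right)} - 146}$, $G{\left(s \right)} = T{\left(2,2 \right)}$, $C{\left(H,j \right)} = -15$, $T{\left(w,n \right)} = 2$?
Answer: $- \frac{8165740}{25921} \approx -315.02$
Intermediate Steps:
$G{\left(s \right)} = 2$
$Z = - \frac{25}{161}$ ($Z = \frac{-293 + 318}{-15 - 146} = \frac{25}{-161} = 25 \left(- \frac{1}{161}\right) = - \frac{25}{161} \approx -0.15528$)
$z{\left(O \right)} = 315 + O^{2}$ ($z{\left(O \right)} = \left(313 + 2\right) + O O = 315 + O^{2}$)
$- z{\left(Z \right)} = - (315 + \left(- \frac{25}{161}\right)^{2}) = - (315 + \frac{625}{25921}) = \left(-1\right) \frac{8165740}{25921} = - \frac{8165740}{25921}$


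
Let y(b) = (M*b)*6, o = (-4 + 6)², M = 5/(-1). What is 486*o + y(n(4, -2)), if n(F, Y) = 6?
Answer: 1764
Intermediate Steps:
M = -5 (M = 5*(-1) = -5)
o = 4 (o = 2² = 4)
y(b) = -30*b (y(b) = -5*b*6 = -30*b)
486*o + y(n(4, -2)) = 486*4 - 30*6 = 1944 - 180 = 1764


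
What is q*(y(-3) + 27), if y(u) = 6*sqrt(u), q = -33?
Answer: -891 - 198*I*sqrt(3) ≈ -891.0 - 342.95*I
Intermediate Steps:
q*(y(-3) + 27) = -33*(6*sqrt(-3) + 27) = -33*(6*(I*sqrt(3)) + 27) = -33*(6*I*sqrt(3) + 27) = -33*(27 + 6*I*sqrt(3)) = -891 - 198*I*sqrt(3)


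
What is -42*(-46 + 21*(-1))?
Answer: 2814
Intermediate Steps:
-42*(-46 + 21*(-1)) = -42*(-46 - 21) = -42*(-67) = 2814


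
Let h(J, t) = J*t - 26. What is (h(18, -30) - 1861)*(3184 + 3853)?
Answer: -17078799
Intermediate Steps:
h(J, t) = -26 + J*t
(h(18, -30) - 1861)*(3184 + 3853) = ((-26 + 18*(-30)) - 1861)*(3184 + 3853) = ((-26 - 540) - 1861)*7037 = (-566 - 1861)*7037 = -2427*7037 = -17078799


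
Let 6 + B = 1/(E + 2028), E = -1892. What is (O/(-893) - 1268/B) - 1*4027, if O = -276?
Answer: -2776609461/727795 ≈ -3815.1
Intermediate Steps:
B = -815/136 (B = -6 + 1/(-1892 + 2028) = -6 + 1/136 = -815/136 ≈ -5.9926)
(O/(-893) - 1268/B) - 1*4027 = (-276/(-893) - 1268/(-815/136)) - 1*4027 = (-276*(-1/893) - 1268*(-136/815)) - 4027 = (276/893 + 172448/815) - 4027 = 154221004/727795 - 4027 = -2776609461/727795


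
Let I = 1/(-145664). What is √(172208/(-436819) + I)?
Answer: I*√6234862841434422241/3976800176 ≈ 0.62788*I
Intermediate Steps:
I = -1/145664 ≈ -6.8651e-6
√(172208/(-436819) + I) = √(172208/(-436819) - 1/145664) = √(172208*(-1/436819) - 1/145664) = √(-172208/436819 - 1/145664) = √(-25084942931/63628802816) = I*√6234862841434422241/3976800176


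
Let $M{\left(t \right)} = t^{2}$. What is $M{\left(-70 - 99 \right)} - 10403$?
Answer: $18158$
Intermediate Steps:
$M{\left(-70 - 99 \right)} - 10403 = \left(-70 - 99\right)^{2} - 10403 = \left(-169\right)^{2} - 10403 = 28561 - 10403 = 18158$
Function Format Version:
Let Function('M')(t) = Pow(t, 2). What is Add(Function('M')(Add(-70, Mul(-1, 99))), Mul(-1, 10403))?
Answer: 18158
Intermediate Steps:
Add(Function('M')(Add(-70, Mul(-1, 99))), Mul(-1, 10403)) = Add(Pow(Add(-70, Mul(-1, 99)), 2), Mul(-1, 10403)) = Add(Pow(Add(-70, -99), 2), -10403) = Add(Pow(-169, 2), -10403) = Add(28561, -10403) = 18158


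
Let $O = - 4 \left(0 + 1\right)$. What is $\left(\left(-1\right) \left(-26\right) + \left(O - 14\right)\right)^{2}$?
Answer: $64$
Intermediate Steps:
$O = -4$ ($O = \left(-4\right) 1 = -4$)
$\left(\left(-1\right) \left(-26\right) + \left(O - 14\right)\right)^{2} = \left(\left(-1\right) \left(-26\right) - 18\right)^{2} = \left(26 - 18\right)^{2} = 8^{2} = 64$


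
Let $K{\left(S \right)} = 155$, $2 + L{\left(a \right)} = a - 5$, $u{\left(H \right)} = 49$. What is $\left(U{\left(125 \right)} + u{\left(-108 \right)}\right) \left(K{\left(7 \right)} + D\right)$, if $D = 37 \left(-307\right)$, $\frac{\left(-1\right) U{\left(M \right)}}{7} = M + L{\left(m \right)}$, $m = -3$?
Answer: $8470224$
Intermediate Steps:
$L{\left(a \right)} = -7 + a$ ($L{\left(a \right)} = -2 + \left(a - 5\right) = -2 + \left(-5 + a\right) = -7 + a$)
$U{\left(M \right)} = 70 - 7 M$ ($U{\left(M \right)} = - 7 \left(M - 10\right) = - 7 \left(-10 + M\right) = 70 - 7 M$)
$D = -11359$
$\left(U{\left(125 \right)} + u{\left(-108 \right)}\right) \left(K{\left(7 \right)} + D\right) = \left(\left(70 - 875\right) + 49\right) \left(155 - 11359\right) = \left(\left(70 - 875\right) + 49\right) \left(-11204\right) = \left(-805 + 49\right) \left(-11204\right) = \left(-756\right) \left(-11204\right) = 8470224$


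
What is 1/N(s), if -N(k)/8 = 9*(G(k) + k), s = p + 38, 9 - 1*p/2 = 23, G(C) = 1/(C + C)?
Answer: -5/3618 ≈ -0.0013820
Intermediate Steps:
G(C) = 1/(2*C)
p = -28 (p = 18 - 2*23 = 18 - 46 = -28)
s = 10 (s = -28 + 38 = 10)
N(k) = -72*k - 36/k (N(k) = -72*(1/(2*k) + k) = -72*(k + 1/(2*k)) = -8*(9*k + 9/(2*k)) = -72*k - 36/k)
1/N(s) = 1/(-72*10 - 36/10) = 1/(-720 - 36*1/10) = 1/(-720 - 18/5) = 1/(-3618/5) = -5/3618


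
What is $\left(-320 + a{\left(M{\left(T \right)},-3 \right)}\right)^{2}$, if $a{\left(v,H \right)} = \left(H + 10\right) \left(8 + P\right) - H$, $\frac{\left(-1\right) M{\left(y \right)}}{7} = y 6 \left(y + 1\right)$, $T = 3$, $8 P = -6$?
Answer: $\frac{1134225}{16} \approx 70889.0$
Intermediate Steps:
$P = - \frac{3}{4}$ ($P = \frac{1}{8} \left(-6\right) = - \frac{3}{4} \approx -0.75$)
$M{\left(y \right)} = - 7 y \left(6 + 6 y\right)$ ($M{\left(y \right)} = - 7 y 6 \left(y + 1\right) = - 7 y 6 \left(1 + y\right) = - 7 y \left(6 + 6 y\right)$)
$a{\left(v,H \right)} = \frac{145}{2} + \frac{25 H}{4}$ ($a{\left(v,H \right)} = \left(H + 10\right) \left(8 - \frac{3}{4}\right) - H = \left(10 + H\right) \frac{29}{4} - H = \left(\frac{145}{2} + \frac{29 H}{4}\right) - H = \frac{145}{2} + \frac{25 H}{4}$)
$\left(-320 + a{\left(M{\left(T \right)},-3 \right)}\right)^{2} = \left(-320 + \left(\frac{145}{2} + \frac{25}{4} \left(-3\right)\right)\right)^{2} = \left(-320 + \left(\frac{145}{2} - \frac{75}{4}\right)\right)^{2} = \left(-320 + \frac{215}{4}\right)^{2} = \left(- \frac{1065}{4}\right)^{2} = \frac{1134225}{16}$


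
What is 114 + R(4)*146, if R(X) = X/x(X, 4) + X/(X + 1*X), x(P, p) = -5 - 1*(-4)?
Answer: -397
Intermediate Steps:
x(P, p) = -1 (x(P, p) = -5 + 4 = -1)
R(X) = ½ - X (R(X) = X/(-1) + X/(X + 1*X) = X*(-1) + X/(X + X) = -X + X/((2*X)) = -X + X*(1/(2*X)) = -X + ½ = ½ - X)
114 + R(4)*146 = 114 + (½ - 1*4)*146 = 114 + (½ - 4)*146 = 114 - 7/2*146 = 114 - 511 = -397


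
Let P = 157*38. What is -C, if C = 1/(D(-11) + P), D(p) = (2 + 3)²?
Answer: -1/5991 ≈ -0.00016692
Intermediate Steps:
D(p) = 25 (D(p) = 5² = 25)
P = 5966
C = 1/5991 (C = 1/(25 + 5966) = 1/5991 ≈ 0.00016692)
-C = -1*1/5991 = -1/5991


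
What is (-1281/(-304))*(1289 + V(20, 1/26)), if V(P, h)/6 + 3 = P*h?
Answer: 21242823/3952 ≈ 5375.2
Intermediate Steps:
V(P, h) = -18 + 6*P*h (V(P, h) = -18 + 6*(P*h) = -18 + 6*P*h)
(-1281/(-304))*(1289 + V(20, 1/26)) = (-1281/(-304))*(1289 + (-18 + 6*20/26)) = (-1281*(-1/304))*(1289 + (-18 + 6*20*(1/26))) = 1281*(1289 + (-18 + 60/13))/304 = 1281*(1289 - 174/13)/304 = (1281/304)*(16583/13) = 21242823/3952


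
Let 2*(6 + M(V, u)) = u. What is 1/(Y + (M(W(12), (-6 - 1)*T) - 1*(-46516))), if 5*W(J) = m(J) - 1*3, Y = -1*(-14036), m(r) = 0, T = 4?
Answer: 1/60532 ≈ 1.6520e-5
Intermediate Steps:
Y = 14036
W(J) = -⅗ (W(J) = (0 - 1*3)/5 = (0 - 3)/5 = (⅕)*(-3) = -⅗)
M(V, u) = -6 + u/2
1/(Y + (M(W(12), (-6 - 1)*T) - 1*(-46516))) = 1/(14036 + ((-6 + ((-6 - 1)*4)/2) - 1*(-46516))) = 1/(14036 + ((-6 + (-7*4)/2) + 46516)) = 1/(14036 + ((-6 + (½)*(-28)) + 46516)) = 1/(14036 + ((-6 - 14) + 46516)) = 1/(14036 + (-20 + 46516)) = 1/(14036 + 46496) = 1/60532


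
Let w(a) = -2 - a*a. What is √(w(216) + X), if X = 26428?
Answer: 17*I*√70 ≈ 142.23*I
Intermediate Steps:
w(a) = -2 - a²
√(w(216) + X) = √((-2 - 1*216²) + 26428) = √((-2 - 1*46656) + 26428) = √((-2 - 46656) + 26428) = √(-46658 + 26428) = √(-20230) = 17*I*√70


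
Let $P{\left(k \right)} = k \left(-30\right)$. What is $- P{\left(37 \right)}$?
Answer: $1110$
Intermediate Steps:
$P{\left(k \right)} = - 30 k$
$- P{\left(37 \right)} = - \left(-30\right) 37 = \left(-1\right) \left(-1110\right) = 1110$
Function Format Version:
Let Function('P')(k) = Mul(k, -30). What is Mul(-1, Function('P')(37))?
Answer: 1110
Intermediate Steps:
Function('P')(k) = Mul(-30, k)
Mul(-1, Function('P')(37)) = Mul(-1, Mul(-30, 37)) = Mul(-1, -1110) = 1110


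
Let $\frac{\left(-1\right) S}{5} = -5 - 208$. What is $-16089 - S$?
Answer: $-17154$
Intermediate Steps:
$S = 1065$ ($S = - 5 \left(-5 - 208\right) = \left(-5\right) \left(-213\right) = 1065$)
$-16089 - S = -16089 - 1065 = -17154$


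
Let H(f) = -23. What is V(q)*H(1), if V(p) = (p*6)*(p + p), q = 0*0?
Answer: 0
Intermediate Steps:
q = 0
V(p) = 12*p² (V(p) = (6*p)*(2*p) = 12*p²)
V(q)*H(1) = (12*0²)*(-23) = (12*0)*(-23) = 0*(-23) = 0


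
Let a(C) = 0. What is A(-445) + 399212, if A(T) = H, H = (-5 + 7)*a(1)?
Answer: 399212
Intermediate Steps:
H = 0 (H = (-5 + 7)*0 = 2*0 = 0)
A(T) = 0
A(-445) + 399212 = 0 + 399212 = 399212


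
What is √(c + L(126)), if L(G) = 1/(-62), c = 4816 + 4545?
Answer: √35983622/62 ≈ 96.752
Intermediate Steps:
c = 9361
L(G) = -1/62
√(c + L(126)) = √(9361 - 1/62) = √(580381/62) = √35983622/62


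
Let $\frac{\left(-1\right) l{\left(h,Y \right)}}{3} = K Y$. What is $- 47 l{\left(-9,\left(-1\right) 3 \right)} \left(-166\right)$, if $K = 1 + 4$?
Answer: $351090$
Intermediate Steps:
$K = 5$
$l{\left(h,Y \right)} = - 15 Y$ ($l{\left(h,Y \right)} = - 3 \cdot 5 Y = - 15 Y$)
$- 47 l{\left(-9,\left(-1\right) 3 \right)} \left(-166\right) = - 47 \left(- 15 \left(\left(-1\right) 3\right)\right) \left(-166\right) = - 47 \left(\left(-15\right) \left(-3\right)\right) \left(-166\right) = \left(-47\right) 45 \left(-166\right) = \left(-2115\right) \left(-166\right) = 351090$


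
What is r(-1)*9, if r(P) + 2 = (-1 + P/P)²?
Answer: -18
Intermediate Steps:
r(P) = -2 (r(P) = -2 + (-1 + P/P)² = -2 + (-1 + 1)² = -2 + 0² = -2 + 0 = -2)
r(-1)*9 = -2*9 = -18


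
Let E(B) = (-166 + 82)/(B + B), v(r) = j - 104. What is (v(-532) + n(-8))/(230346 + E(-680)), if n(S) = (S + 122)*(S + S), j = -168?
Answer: -712640/78317661 ≈ -0.0090993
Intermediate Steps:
n(S) = 2*S*(122 + S) (n(S) = (122 + S)*(2*S) = 2*S*(122 + S))
v(r) = -272 (v(r) = -168 - 104 = -272)
E(B) = -42/B (E(B) = -84*1/(2*B) = -42/B)
(v(-532) + n(-8))/(230346 + E(-680)) = (-272 + 2*(-8)*(122 - 8))/(230346 - 42/(-680)) = (-272 + 2*(-8)*114)/(230346 - 42*(-1/680)) = (-272 - 1824)/(230346 + 21/340) = -2096/78317661/340 = -2096*340/78317661 = -712640/78317661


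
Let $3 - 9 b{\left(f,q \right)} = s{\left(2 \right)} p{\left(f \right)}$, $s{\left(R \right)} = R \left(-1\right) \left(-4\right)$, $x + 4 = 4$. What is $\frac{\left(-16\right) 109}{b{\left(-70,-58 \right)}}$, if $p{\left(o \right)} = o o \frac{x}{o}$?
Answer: $-5232$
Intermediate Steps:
$x = 0$ ($x = -4 + 4 = 0$)
$p{\left(o \right)} = 0$ ($p{\left(o \right)} = o o \frac{0}{o} = o^{2} \cdot 0 = 0$)
$s{\left(R \right)} = 4 R$ ($s{\left(R \right)} = - R \left(-4\right) = 4 R$)
$b{\left(f,q \right)} = \frac{1}{3}$ ($b{\left(f,q \right)} = \frac{1}{3} - \frac{4 \cdot 2 \cdot 0}{9} = \frac{1}{3} - \frac{8 \cdot 0}{9} = \frac{1}{3} - 0 = \frac{1}{3} + 0 = \frac{1}{3}$)
$\frac{\left(-16\right) 109}{b{\left(-70,-58 \right)}} = \left(-16\right) 109 \frac{1}{\frac{1}{3}} = \left(-1744\right) 3 = -5232$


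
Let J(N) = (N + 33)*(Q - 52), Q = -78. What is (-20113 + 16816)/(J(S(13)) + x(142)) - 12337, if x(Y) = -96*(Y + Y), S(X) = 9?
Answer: -134570897/10908 ≈ -12337.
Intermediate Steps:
J(N) = -4290 - 130*N (J(N) = (N + 33)*(-78 - 52) = (33 + N)*(-130) = -4290 - 130*N)
x(Y) = -192*Y
(-20113 + 16816)/(J(S(13)) + x(142)) - 12337 = (-20113 + 16816)/((-4290 - 130*9) - 192*142) - 12337 = -3297/((-4290 - 1170) - 27264) - 12337 = -3297/(-5460 - 27264) - 12337 = -3297/(-32724) - 12337 = -3297*(-1/32724) - 12337 = 1099/10908 - 12337 = -134570897/10908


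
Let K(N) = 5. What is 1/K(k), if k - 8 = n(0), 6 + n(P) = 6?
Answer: ⅕ ≈ 0.20000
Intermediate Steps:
n(P) = 0 (n(P) = -6 + 6 = 0)
k = 8 (k = 8 + 0 = 8)
1/K(k) = 1/5 = ⅕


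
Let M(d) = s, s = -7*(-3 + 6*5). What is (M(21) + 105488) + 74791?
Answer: 180090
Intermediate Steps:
s = -189 (s = -7*(-3 + 30) = -7*27 = -189)
M(d) = -189
(M(21) + 105488) + 74791 = (-189 + 105488) + 74791 = 105299 + 74791 = 180090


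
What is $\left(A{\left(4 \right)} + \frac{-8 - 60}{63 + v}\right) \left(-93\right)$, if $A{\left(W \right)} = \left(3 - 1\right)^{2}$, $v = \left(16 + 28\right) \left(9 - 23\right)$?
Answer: $- \frac{212040}{553} \approx -383.44$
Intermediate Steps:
$v = -616$ ($v = 44 \left(-14\right) = -616$)
$A{\left(W \right)} = 4$ ($A{\left(W \right)} = 2^{2} = 4$)
$\left(A{\left(4 \right)} + \frac{-8 - 60}{63 + v}\right) \left(-93\right) = \left(4 + \frac{-8 - 60}{63 - 616}\right) \left(-93\right) = \left(4 - \frac{68}{-553}\right) \left(-93\right) = \left(4 - - \frac{68}{553}\right) \left(-93\right) = \left(4 + \frac{68}{553}\right) \left(-93\right) = \frac{2280}{553} \left(-93\right) = - \frac{212040}{553}$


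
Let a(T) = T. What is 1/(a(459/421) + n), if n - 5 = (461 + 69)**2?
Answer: 421/118261464 ≈ 3.5599e-6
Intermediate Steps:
n = 280905 (n = 5 + (461 + 69)**2 = 5 + 530**2 = 5 + 280900 = 280905)
1/(a(459/421) + n) = 1/(459/421 + 280905) = 1/(118261464/421) = 421/118261464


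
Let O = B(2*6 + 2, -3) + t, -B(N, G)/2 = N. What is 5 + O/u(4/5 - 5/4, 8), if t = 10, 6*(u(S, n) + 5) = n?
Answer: 109/11 ≈ 9.9091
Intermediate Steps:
u(S, n) = -5 + n/6
B(N, G) = -2*N
O = -18 (O = -2*(2*6 + 2) + 10 = -2*(12 + 2) + 10 = -2*14 + 10 = -28 + 10 = -18)
5 + O/u(4/5 - 5/4, 8) = 5 - 18/(-5 + (1/6)*8) = 5 - 18/(-5 + 4/3) = 5 - 18/(-11/3) = 5 - 3/11*(-18) = 5 + 54/11 = 109/11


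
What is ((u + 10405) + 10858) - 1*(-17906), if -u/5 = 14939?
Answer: -35526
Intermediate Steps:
u = -74695 (u = -5*14939 = -74695)
((u + 10405) + 10858) - 1*(-17906) = ((-74695 + 10405) + 10858) - 1*(-17906) = (-64290 + 10858) + 17906 = -53432 + 17906 = -35526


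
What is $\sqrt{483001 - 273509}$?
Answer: $2 \sqrt{52373} \approx 457.7$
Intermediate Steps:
$\sqrt{483001 - 273509} = \sqrt{209492} = 2 \sqrt{52373}$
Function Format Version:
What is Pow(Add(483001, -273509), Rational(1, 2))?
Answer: Mul(2, Pow(52373, Rational(1, 2))) ≈ 457.70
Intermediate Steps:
Pow(Add(483001, -273509), Rational(1, 2)) = Pow(209492, Rational(1, 2)) = Mul(2, Pow(52373, Rational(1, 2)))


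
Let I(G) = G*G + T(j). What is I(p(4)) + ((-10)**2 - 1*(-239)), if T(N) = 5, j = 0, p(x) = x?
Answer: 360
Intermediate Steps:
I(G) = 5 + G**2 (I(G) = G*G + 5 = G**2 + 5 = 5 + G**2)
I(p(4)) + ((-10)**2 - 1*(-239)) = (5 + 4**2) + ((-10)**2 - 1*(-239)) = (5 + 16) + (100 + 239) = 21 + 339 = 360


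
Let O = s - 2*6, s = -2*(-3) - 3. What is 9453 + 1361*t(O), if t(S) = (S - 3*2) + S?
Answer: -23211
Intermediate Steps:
s = 3 (s = 6 - 3 = 3)
O = -9 (O = 3 - 2*6 = 3 - 12 = -9)
t(S) = -6 + 2*S (t(S) = (S - 6) + S = (-6 + S) + S = -6 + 2*S)
9453 + 1361*t(O) = 9453 + 1361*(-6 + 2*(-9)) = 9453 + 1361*(-6 - 18) = 9453 + 1361*(-24) = 9453 - 32664 = -23211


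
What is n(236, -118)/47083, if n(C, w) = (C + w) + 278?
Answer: 396/47083 ≈ 0.0084107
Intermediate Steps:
n(C, w) = 278 + C + w
n(236, -118)/47083 = (278 + 236 - 118)/47083 = 396*(1/47083) = 396/47083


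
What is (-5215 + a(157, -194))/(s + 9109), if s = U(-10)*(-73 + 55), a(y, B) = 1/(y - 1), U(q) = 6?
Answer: -813539/1404156 ≈ -0.57938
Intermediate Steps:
a(y, B) = 1/(-1 + y)
s = -108 (s = 6*(-73 + 55) = 6*(-18) = -108)
(-5215 + a(157, -194))/(s + 9109) = (-5215 + 1/(-1 + 157))/(-108 + 9109) = (-5215 + 1/156)/9001 = (-5215 + 1/156)*(1/9001) = -813539/156*1/9001 = -813539/1404156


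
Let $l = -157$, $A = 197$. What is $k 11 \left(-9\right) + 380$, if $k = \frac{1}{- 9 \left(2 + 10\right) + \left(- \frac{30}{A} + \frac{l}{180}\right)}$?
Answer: $\frac{1472593960}{3866009} \approx 380.91$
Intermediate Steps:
$k = - \frac{35460}{3866009}$ ($k = \frac{1}{- 9 \left(2 + 10\right) - \left(\frac{30}{197} + \frac{157}{180}\right)} = \frac{1}{\left(-9\right) 12 - \frac{36329}{35460}} = \frac{1}{-108 - \frac{36329}{35460}} = \frac{1}{- \frac{3866009}{35460}} = - \frac{35460}{3866009} \approx -0.0091722$)
$k 11 \left(-9\right) + 380 = - \frac{35460 \cdot 11 \left(-9\right)}{3866009} + 380 = \left(- \frac{35460}{3866009}\right) \left(-99\right) + 380 = \frac{3510540}{3866009} + 380 = \frac{1472593960}{3866009}$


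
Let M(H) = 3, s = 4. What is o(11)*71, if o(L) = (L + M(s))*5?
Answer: 4970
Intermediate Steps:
o(L) = 15 + 5*L (o(L) = (L + 3)*5 = (3 + L)*5 = 15 + 5*L)
o(11)*71 = (15 + 5*11)*71 = (15 + 55)*71 = 70*71 = 4970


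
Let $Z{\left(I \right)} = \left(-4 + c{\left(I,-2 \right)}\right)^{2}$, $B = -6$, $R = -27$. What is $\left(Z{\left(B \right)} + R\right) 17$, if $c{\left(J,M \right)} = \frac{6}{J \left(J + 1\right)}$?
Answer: $- \frac{5338}{25} \approx -213.52$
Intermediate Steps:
$c{\left(J,M \right)} = \frac{6}{J \left(1 + J\right)}$
$Z{\left(I \right)} = \left(-4 + \frac{6}{I \left(1 + I\right)}\right)^{2}$
$\left(Z{\left(B \right)} + R\right) 17 = \left(\left(4 - \frac{6}{\left(-6\right) \left(1 - 6\right)}\right)^{2} - 27\right) 17 = \left(\left(4 - - \frac{1}{-5}\right)^{2} - 27\right) 17 = \left(\left(4 - \left(-1\right) \left(- \frac{1}{5}\right)\right)^{2} - 27\right) 17 = \left(\left(4 - \frac{1}{5}\right)^{2} - 27\right) 17 = \left(\left(\frac{19}{5}\right)^{2} - 27\right) 17 = \left(\frac{361}{25} - 27\right) 17 = \left(- \frac{314}{25}\right) 17 = - \frac{5338}{25}$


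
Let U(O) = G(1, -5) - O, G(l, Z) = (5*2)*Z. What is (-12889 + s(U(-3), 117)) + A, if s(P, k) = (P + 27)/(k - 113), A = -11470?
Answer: -24364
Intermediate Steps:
G(l, Z) = 10*Z
U(O) = -50 - O (U(O) = 10*(-5) - O = -50 - O)
s(P, k) = (27 + P)/(-113 + k)
(-12889 + s(U(-3), 117)) + A = (-12889 + (27 + (-50 - 1*(-3)))/(-113 + 117)) - 11470 = (-12889 + (27 + (-50 + 3))/4) - 11470 = (-12889 + (27 - 47)/4) - 11470 = (-12889 + (¼)*(-20)) - 11470 = (-12889 - 5) - 11470 = -12894 - 11470 = -24364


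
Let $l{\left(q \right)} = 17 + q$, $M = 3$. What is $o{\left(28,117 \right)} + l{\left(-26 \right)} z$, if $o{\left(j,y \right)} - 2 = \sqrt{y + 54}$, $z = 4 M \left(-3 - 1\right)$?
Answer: $434 + 3 \sqrt{19} \approx 447.08$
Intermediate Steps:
$z = -48$ ($z = 4 \cdot 3 \left(-3 - 1\right) = 12 \left(-3 - 1\right) = 12 \left(-4\right) = -48$)
$o{\left(j,y \right)} = 2 + \sqrt{54 + y}$ ($o{\left(j,y \right)} = 2 + \sqrt{y + 54} = 2 + \sqrt{54 + y}$)
$o{\left(28,117 \right)} + l{\left(-26 \right)} z = \left(2 + \sqrt{54 + 117}\right) + \left(17 - 26\right) \left(-48\right) = \left(2 + \sqrt{171}\right) - -432 = \left(2 + 3 \sqrt{19}\right) + 432 = 434 + 3 \sqrt{19}$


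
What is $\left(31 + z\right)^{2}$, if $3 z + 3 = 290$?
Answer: $\frac{144400}{9} \approx 16044.0$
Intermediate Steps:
$z = \frac{287}{3}$ ($z = -1 + \frac{1}{3} \cdot 290 = -1 + \frac{290}{3} = \frac{287}{3} \approx 95.667$)
$\left(31 + z\right)^{2} = \left(31 + \frac{287}{3}\right)^{2} = \left(\frac{380}{3}\right)^{2} = \frac{144400}{9}$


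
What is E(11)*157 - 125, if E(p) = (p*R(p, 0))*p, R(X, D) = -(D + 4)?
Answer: -76113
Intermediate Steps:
R(X, D) = -4 - D (R(X, D) = -(4 + D) = -4 - D)
E(p) = -4*p² (E(p) = (p*(-4 - 1*0))*p = (p*(-4 + 0))*p = (p*(-4))*p = (-4*p)*p = -4*p²)
E(11)*157 - 125 = -4*11²*157 - 125 = -4*121*157 - 125 = -484*157 - 125 = -75988 - 125 = -76113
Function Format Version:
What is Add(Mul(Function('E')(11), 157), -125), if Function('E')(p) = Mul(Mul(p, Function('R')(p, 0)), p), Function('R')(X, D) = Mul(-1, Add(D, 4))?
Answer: -76113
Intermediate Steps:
Function('R')(X, D) = Add(-4, Mul(-1, D)) (Function('R')(X, D) = Mul(-1, Add(4, D)) = Add(-4, Mul(-1, D)))
Function('E')(p) = Mul(-4, Pow(p, 2)) (Function('E')(p) = Mul(Mul(p, Add(-4, Mul(-1, 0))), p) = Mul(Mul(p, Add(-4, 0)), p) = Mul(Mul(p, -4), p) = Mul(Mul(-4, p), p) = Mul(-4, Pow(p, 2)))
Add(Mul(Function('E')(11), 157), -125) = Add(Mul(Mul(-4, Pow(11, 2)), 157), -125) = Add(Mul(Mul(-4, 121), 157), -125) = Add(Mul(-484, 157), -125) = Add(-75988, -125) = -76113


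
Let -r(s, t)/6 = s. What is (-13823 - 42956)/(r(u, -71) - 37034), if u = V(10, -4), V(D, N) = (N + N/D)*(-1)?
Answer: 283895/185302 ≈ 1.5321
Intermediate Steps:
V(D, N) = -N - N/D
u = 22/5 (u = -1*(-4) - 1*(-4)/10 = 4 - 1*(-4)*⅒ = 4 + ⅖ = 22/5 ≈ 4.4000)
r(s, t) = -6*s
(-13823 - 42956)/(r(u, -71) - 37034) = (-13823 - 42956)/(-6*22/5 - 37034) = -56779/(-132/5 - 37034) = -56779/(-185302/5) = -56779*(-5/185302) = 283895/185302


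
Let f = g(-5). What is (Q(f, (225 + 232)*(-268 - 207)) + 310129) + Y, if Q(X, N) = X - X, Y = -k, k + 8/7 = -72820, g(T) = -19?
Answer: 2680651/7 ≈ 3.8295e+5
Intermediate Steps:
k = -509748/7 (k = -8/7 - 72820 = -509748/7 ≈ -72821.)
f = -19
Y = 509748/7 (Y = -1*(-509748/7) = 509748/7 ≈ 72821.)
Q(X, N) = 0
(Q(f, (225 + 232)*(-268 - 207)) + 310129) + Y = (0 + 310129) + 509748/7 = 310129 + 509748/7 = 2680651/7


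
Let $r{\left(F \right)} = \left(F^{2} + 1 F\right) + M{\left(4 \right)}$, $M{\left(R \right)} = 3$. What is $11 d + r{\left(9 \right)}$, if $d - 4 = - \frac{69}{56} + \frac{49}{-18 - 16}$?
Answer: $\frac{102429}{952} \approx 107.59$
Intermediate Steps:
$r{\left(F \right)} = 3 + F + F^{2}$ ($r{\left(F \right)} = \left(F^{2} + 1 F\right) + 3 = \left(F^{2} + F\right) + 3 = \left(F + F^{2}\right) + 3 = 3 + F + F^{2}$)
$d = \frac{1263}{952}$ ($d = 4 + \left(- \frac{69}{56} + \frac{49}{-18 - 16}\right) = 4 + \left(\left(-69\right) \frac{1}{56} + \frac{49}{-18 - 16}\right) = 4 + \left(- \frac{69}{56} + \frac{49}{-34}\right) = 4 + \left(- \frac{69}{56} + 49 \left(- \frac{1}{34}\right)\right) = 4 - \frac{2545}{952} = \frac{1263}{952} \approx 1.3267$)
$11 d + r{\left(9 \right)} = 11 \cdot \frac{1263}{952} + \left(3 + 9 + 9^{2}\right) = \frac{13893}{952} + \left(3 + 9 + 81\right) = \frac{13893}{952} + 93 = \frac{102429}{952}$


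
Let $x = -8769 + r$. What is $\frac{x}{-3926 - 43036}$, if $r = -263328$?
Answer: $\frac{30233}{5218} \approx 5.794$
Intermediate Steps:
$x = -272097$ ($x = -8769 - 263328 = -272097$)
$\frac{x}{-3926 - 43036} = - \frac{272097}{-3926 - 43036} = - \frac{272097}{-46962} = \left(-272097\right) \left(- \frac{1}{46962}\right) = \frac{30233}{5218}$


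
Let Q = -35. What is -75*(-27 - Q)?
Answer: -600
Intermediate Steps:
-75*(-27 - Q) = -75*(-27 - 1*(-35)) = -75*(-27 + 35) = -75*8 = -600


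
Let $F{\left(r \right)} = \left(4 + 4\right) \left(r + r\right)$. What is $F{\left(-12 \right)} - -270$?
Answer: $78$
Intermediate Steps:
$F{\left(r \right)} = 16 r$ ($F{\left(r \right)} = 8 \cdot 2 r = 16 r$)
$F{\left(-12 \right)} - -270 = 16 \left(-12\right) - -270 = -192 + 270 = 78$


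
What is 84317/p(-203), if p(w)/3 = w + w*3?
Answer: -84317/2436 ≈ -34.613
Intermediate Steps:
p(w) = 12*w (p(w) = 3*(w + w*3) = 3*(w + 3*w) = 3*(4*w) = 12*w)
84317/p(-203) = 84317/((12*(-203))) = 84317/(-2436) = 84317*(-1/2436) = -84317/2436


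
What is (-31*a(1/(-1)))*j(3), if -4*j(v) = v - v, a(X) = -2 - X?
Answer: 0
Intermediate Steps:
j(v) = 0 (j(v) = -(v - v)/4 = -¼*0 = 0)
(-31*a(1/(-1)))*j(3) = -31*(-2 - 1/(-1))*0 = -31*(-2 - (-1))*0 = -31*(-2 - 1*(-1))*0 = -31*(-2 + 1)*0 = -31*(-1)*0 = 31*0 = 0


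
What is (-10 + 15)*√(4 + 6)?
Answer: 5*√10 ≈ 15.811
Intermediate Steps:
(-10 + 15)*√(4 + 6) = 5*√10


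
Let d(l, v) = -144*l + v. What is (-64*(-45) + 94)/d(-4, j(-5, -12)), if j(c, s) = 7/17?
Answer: 50558/9799 ≈ 5.1595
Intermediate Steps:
j(c, s) = 7/17 (j(c, s) = 7*(1/17) = 7/17)
d(l, v) = v - 144*l
(-64*(-45) + 94)/d(-4, j(-5, -12)) = (-64*(-45) + 94)/(7/17 - 144*(-4)) = (2880 + 94)/(7/17 + 576) = 2974/(9799/17) = 2974*(17/9799) = 50558/9799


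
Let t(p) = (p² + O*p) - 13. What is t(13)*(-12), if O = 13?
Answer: -3900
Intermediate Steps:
t(p) = -13 + p² + 13*p (t(p) = (p² + 13*p) - 13 = -13 + p² + 13*p)
t(13)*(-12) = (-13 + 13² + 13*13)*(-12) = (-13 + 169 + 169)*(-12) = 325*(-12) = -3900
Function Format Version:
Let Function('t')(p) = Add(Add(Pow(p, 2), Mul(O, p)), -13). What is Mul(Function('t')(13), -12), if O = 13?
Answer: -3900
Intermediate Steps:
Function('t')(p) = Add(-13, Pow(p, 2), Mul(13, p)) (Function('t')(p) = Add(Add(Pow(p, 2), Mul(13, p)), -13) = Add(-13, Pow(p, 2), Mul(13, p)))
Mul(Function('t')(13), -12) = Mul(Add(-13, Pow(13, 2), Mul(13, 13)), -12) = Mul(Add(-13, 169, 169), -12) = Mul(325, -12) = -3900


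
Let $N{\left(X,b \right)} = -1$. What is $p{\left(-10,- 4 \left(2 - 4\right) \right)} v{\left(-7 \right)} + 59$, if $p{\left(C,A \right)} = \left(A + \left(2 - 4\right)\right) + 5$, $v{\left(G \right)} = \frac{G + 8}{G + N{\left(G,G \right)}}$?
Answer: $\frac{461}{8} \approx 57.625$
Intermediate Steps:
$v{\left(G \right)} = \frac{8 + G}{-1 + G}$ ($v{\left(G \right)} = \frac{G + 8}{G - 1} = \frac{8 + G}{-1 + G}$)
$p{\left(C,A \right)} = 3 + A$ ($p{\left(C,A \right)} = \left(A - 2\right) + 5 = \left(-2 + A\right) + 5 = 3 + A$)
$p{\left(-10,- 4 \left(2 - 4\right) \right)} v{\left(-7 \right)} + 59 = \left(3 - 4 \left(2 - 4\right)\right) \frac{8 - 7}{-1 - 7} + 59 = \left(3 - -8\right) \frac{1}{-8} \cdot 1 + 59 = \left(3 + 8\right) \left(\left(- \frac{1}{8}\right) 1\right) + 59 = 11 \left(- \frac{1}{8}\right) + 59 = - \frac{11}{8} + 59 = \frac{461}{8}$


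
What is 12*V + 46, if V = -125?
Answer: -1454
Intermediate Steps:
12*V + 46 = 12*(-125) + 46 = -1500 + 46 = -1454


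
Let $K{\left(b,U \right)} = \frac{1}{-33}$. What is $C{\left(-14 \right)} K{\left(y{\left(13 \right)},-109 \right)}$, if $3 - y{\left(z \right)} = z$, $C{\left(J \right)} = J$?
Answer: $\frac{14}{33} \approx 0.42424$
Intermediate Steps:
$y{\left(z \right)} = 3 - z$
$K{\left(b,U \right)} = - \frac{1}{33}$
$C{\left(-14 \right)} K{\left(y{\left(13 \right)},-109 \right)} = \left(-14\right) \left(- \frac{1}{33}\right) = \frac{14}{33}$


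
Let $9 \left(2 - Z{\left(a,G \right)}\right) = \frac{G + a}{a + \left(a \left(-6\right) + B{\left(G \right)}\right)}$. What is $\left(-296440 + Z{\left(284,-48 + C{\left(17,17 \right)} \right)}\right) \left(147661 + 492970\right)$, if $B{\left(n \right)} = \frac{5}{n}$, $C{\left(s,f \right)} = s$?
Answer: $- \frac{75246043596004117}{396225} \approx -1.8991 \cdot 10^{11}$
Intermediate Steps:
$Z{\left(a,G \right)} = 2 - \frac{G + a}{9 \left(- 5 a + \frac{5}{G}\right)}$ ($Z{\left(a,G \right)} = 2 - \frac{\left(G + a\right) \frac{1}{a + \left(a \left(-6\right) + \frac{5}{G}\right)}}{9} = 2 - \frac{\left(G + a\right) \frac{1}{a - \left(- \frac{5}{G} + 6 a\right)}}{9} = 2 - \frac{\left(G + a\right) \frac{1}{- 5 a + \frac{5}{G}}}{9} = 2 - \frac{\frac{1}{- 5 a + \frac{5}{G}} \left(G + a\right)}{9} = 2 - \frac{G + a}{9 \left(- 5 a + \frac{5}{G}\right)}$)
$\left(-296440 + Z{\left(284,-48 + C{\left(17,17 \right)} \right)}\right) \left(147661 + 492970\right) = \left(-296440 + \frac{-90 + \left(-48 + 17\right) \left(\left(-48 + 17\right) + 91 \cdot 284\right)}{45 \left(-1 + \left(-48 + 17\right) 284\right)}\right) \left(147661 + 492970\right) = \left(-296440 + \frac{-90 - 31 \left(-31 + 25844\right)}{45 \left(-1 - 8804\right)}\right) 640631 = \left(-296440 + \frac{-90 - 800203}{45 \left(-1 - 8804\right)}\right) 640631 = \left(-296440 + \frac{-90 - 800203}{45 \left(-8805\right)}\right) 640631 = \left(-296440 + \frac{1}{45} \left(- \frac{1}{8805}\right) \left(-800293\right)\right) 640631 = \left(-296440 + \frac{800293}{396225}\right) 640631 = \left(- \frac{117456138707}{396225}\right) 640631 = - \frac{75246043596004117}{396225}$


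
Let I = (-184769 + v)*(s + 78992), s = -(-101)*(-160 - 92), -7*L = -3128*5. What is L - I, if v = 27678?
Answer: 58874580620/7 ≈ 8.4107e+9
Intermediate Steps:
L = 15640/7 (L = -(-3128)*5/7 = -1/7*(-15640) = 15640/7 ≈ 2234.3)
s = -25452 (s = -(-101)*(-252) = -1*25452 = -25452)
I = -8410652140 (I = (-184769 + 27678)*(-25452 + 78992) = -157091*53540 = -8410652140)
L - I = 15640/7 - 1*(-8410652140) = 15640/7 + 8410652140 = 58874580620/7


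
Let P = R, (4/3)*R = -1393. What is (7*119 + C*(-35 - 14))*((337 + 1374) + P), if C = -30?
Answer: 6137495/4 ≈ 1.5344e+6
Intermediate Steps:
R = -4179/4 (R = (¾)*(-1393) = -4179/4 ≈ -1044.8)
P = -4179/4 ≈ -1044.8
(7*119 + C*(-35 - 14))*((337 + 1374) + P) = (7*119 - 30*(-35 - 14))*((337 + 1374) - 4179/4) = (833 - 30*(-49))*(1711 - 4179/4) = (833 + 1470)*(2665/4) = 2303*(2665/4) = 6137495/4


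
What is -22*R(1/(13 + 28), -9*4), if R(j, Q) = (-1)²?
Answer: -22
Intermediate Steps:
R(j, Q) = 1
-22*R(1/(13 + 28), -9*4) = -22*1 = -22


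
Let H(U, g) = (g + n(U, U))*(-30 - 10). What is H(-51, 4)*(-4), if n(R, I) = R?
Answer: -7520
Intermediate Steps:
H(U, g) = -40*U - 40*g (H(U, g) = (g + U)*(-30 - 10) = (U + g)*(-40) = -40*U - 40*g)
H(-51, 4)*(-4) = (-40*(-51) - 40*4)*(-4) = (2040 - 160)*(-4) = 1880*(-4) = -7520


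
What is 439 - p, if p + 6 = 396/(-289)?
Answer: 129001/289 ≈ 446.37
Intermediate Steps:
p = -2130/289 (p = -6 + 396/(-289) = -6 + 396*(-1/289) = -6 - 396/289 = -2130/289 ≈ -7.3702)
439 - p = 439 - 1*(-2130/289) = 439 + 2130/289 = 129001/289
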